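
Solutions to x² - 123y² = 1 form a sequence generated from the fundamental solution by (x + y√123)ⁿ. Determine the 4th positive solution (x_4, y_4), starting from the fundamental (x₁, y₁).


Step 1: Find the fundamental solution (x₁, y₁) of x² - 123y² = 1.
  Expand √123 as a continued fraction. a₀ = ⌊√123⌋ = 11; iterate m_{k+1} = d_k·a_k − m_k, d_{k+1} = (123 − m_{k+1}²)/d_k, a_{k+1} = ⌊(a₀ + m_{k+1})/d_{k+1}⌋ (starting m₀ = 0, d₀ = 1), with convergents p_k = a_k·p_{k-1} + p_{k-2}, q_k = a_k·q_{k-1} + q_{k-2} (p₋₁ = 1, q₋₁ = 0):
  k = 0: a₀ = 11; p₀/q₀ = 11/1; p₀² − 123·q₀² = 121 − 123 = -2.
  k = 1: m = 11, d = 2, a = ⌊(11 + 11)/2⌋ = 11; p/q = (11·11 + 1)/(11·1 + 0) = 122/11; p² − 123·q² = 14884 − 14883 = 1.
  The first convergent with p² − 123·q² = 1 gives the fundamental solution (x₁, y₁) = (122, 11).
Step 2: Apply the recurrence (x_{n+1}, y_{n+1}) = (x₁x_n + 123y₁y_n, x₁y_n + y₁x_n) repeatedly.
  From (x_1, y_1) = (122, 11): x_2 = 122·122 + 123·11·11 = 29767; y_2 = 122·11 + 11·122 = 2684.
  From (x_2, y_2) = (29767, 2684): x_3 = 122·29767 + 123·11·2684 = 7263026; y_3 = 122·2684 + 11·29767 = 654885.
  From (x_3, y_3) = (7263026, 654885): x_4 = 122·7263026 + 123·11·654885 = 1772148577; y_4 = 122·654885 + 11·7263026 = 159789256.
Step 3: Verify x_4² - 123·y_4² = 3140510578963124929 - 3140510578963124928 = 1 (should be 1). ✓

(x_1, y_1) = (122, 11); (x_4, y_4) = (1772148577, 159789256).


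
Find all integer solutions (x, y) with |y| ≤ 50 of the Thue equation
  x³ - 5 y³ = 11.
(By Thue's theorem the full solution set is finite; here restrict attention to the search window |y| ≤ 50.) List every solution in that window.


The equation is x³ - 5y³ = 11. For fixed y, x³ = 5·y³ + 11, so a solution requires the RHS to be a perfect cube.
Strategy: iterate y from -50 to 50, compute RHS = 5·y³ + 11, and check whether it is a (positive or negative) perfect cube.
Check small values of y:
  y = 0: RHS = 11 is not a perfect cube.
  y = 1: RHS = 16 is not a perfect cube.
  y = -1: RHS = 6 is not a perfect cube.
  y = 2: RHS = 51 is not a perfect cube.
  y = -2: RHS = -29 is not a perfect cube.
  y = 3: RHS = 146 is not a perfect cube.
  y = -3: RHS = -124 is not a perfect cube.
Continuing the search up to |y| = 50 finds no solutions either.
No (x, y) in the scanned range satisfies the equation.

No integer solutions with |y| ≤ 50.


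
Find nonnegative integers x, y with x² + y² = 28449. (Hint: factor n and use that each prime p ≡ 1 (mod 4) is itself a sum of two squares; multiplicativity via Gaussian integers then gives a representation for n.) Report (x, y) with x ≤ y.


Step 1: Factor n = 28449 = 3^2 · 29 · 109.
Step 2: Check the mod-4 condition on each prime factor: 3 ≡ 3 (mod 4), exponent 2 (must be even); 29 ≡ 1 (mod 4), exponent 1; 109 ≡ 1 (mod 4), exponent 1.
All primes ≡ 3 (mod 4) appear to even exponent (or don't appear), so by the two-squares theorem n IS expressible as a sum of two squares.
Step 3: Build a representation. Group n = k² · m with k = 3 and m = 29 · 109 = 3161 (a product of primes ≡ 1 (mod 4)); a representation of m scales to one of n via (k·x)² + (k·y)² = k²(x² + y²). Each prime p ≡ 1 (mod 4) is itself a sum of two squares; find a² by testing p − a² for a perfect square:
  29: 29 − 1² = 28, 29 − 2² = 25 = 5² ⇒ 29 = 2² + 5².
  109: 109 − 1² = 108, 109 − 2² = 105, 109 − 3² = 100 = 10² ⇒ 109 = 3² + 10².
  Combine using the Brahmagupta–Fibonacci identity (a² + b²)(c² + d²) = (ac − bd)² + (ad + bc)² = (ac + bd)² + (ad − bc)²:
  29 · 109 = 3161: from (2² + 5²)(3² + 10²), take (2·3 − 5·10, 2·10 + 5·3) = (6 − 50, 20 + 15) = (-44, 35); dropping signs (only squares matter) gives (44, 35); check 44² + 35² = 1936 + 1225 = 3161 ✓.
  Scale by k = 3: (3·44, 3·35) = (132, 105).
Step 4: Order so x ≤ y and verify: 105² + 132² = 11025 + 17424 = 28449 = n. ✓

n = 28449 = 105² + 132² (one valid representation with x ≤ y).


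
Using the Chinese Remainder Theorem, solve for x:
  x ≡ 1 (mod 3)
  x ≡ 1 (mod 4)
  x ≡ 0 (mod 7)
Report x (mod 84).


Moduli 3, 4, 7 are pairwise coprime; by CRT there is a unique solution modulo M = 3 · 4 · 7 = 84.
Solve pairwise, accumulating the modulus:
  Start with x ≡ 1 (mod 3).
  Combine with x ≡ 1 (mod 4): since gcd(3, 4) = 1, we get a unique residue mod 12.
    Write x = 1 + 3·t and substitute into x ≡ 1 (mod 4): 3·t ≡ 1 − 1 = 0 (mod 4).
    The inverse of 3 mod 4 is 3 (since 3·3 = 9 = 2·4 + 1), so t ≡ 3·0 = 0 ≡ 0 (mod 4).
    Then x = 1 + 3·0 = 1, valid modulo lcm(3, 4) = 12: x ≡ 1 (mod 12).
  Combine with x ≡ 0 (mod 7): since gcd(12, 7) = 1, we get a unique residue mod 84.
    Write x = 1 + 12·t and substitute into x ≡ 0 (mod 7): 12·t ≡ 0 − 1 = -1 (mod 7).
    Reduce coefficients mod 7: 5·t ≡ 6 (mod 7).
    The inverse of 5 mod 7 is 3 (since 5·3 = 15 = 2·7 + 1), so t ≡ 3·6 = 18 ≡ 4 (mod 7).
    Then x = 1 + 12·4 = 49, valid modulo lcm(12, 7) = 84: x ≡ 49 (mod 84).
Verify: 49 mod 3 = 1 ✓, 49 mod 4 = 1 ✓, 49 mod 7 = 0 ✓.

x ≡ 49 (mod 84).


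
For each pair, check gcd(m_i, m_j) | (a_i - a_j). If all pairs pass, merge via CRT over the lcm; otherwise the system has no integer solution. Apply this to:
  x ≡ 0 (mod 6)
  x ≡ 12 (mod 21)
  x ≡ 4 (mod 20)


Moduli 6, 21, 20 are not pairwise coprime, so CRT works modulo lcm(m_i) when all pairwise compatibility conditions hold.
Pairwise compatibility: gcd(m_i, m_j) must divide a_i - a_j for every pair.
Merge one congruence at a time:
  Start: x ≡ 0 (mod 6).
  Combine with x ≡ 12 (mod 21): gcd(6, 21) = 3; 12 - 0 = 12, which IS divisible by 3, so compatible.
    Write x = 0 + 6·t and substitute into x ≡ 12 (mod 21): 6·t ≡ 12 − 0 = 12 (mod 21).
    Divide the congruence (and modulus) by g = 3: 2·t ≡ 4 (mod 7).
    The inverse of 2 mod 7 is 4 (since 2·4 = 8 = 1·7 + 1), so t ≡ 4·4 = 16 ≡ 2 (mod 7).
    Then x = 0 + 6·2 = 12, valid modulo lcm(6, 21) = 42: x ≡ 12 (mod 42).
  Combine with x ≡ 4 (mod 20): gcd(42, 20) = 2; 4 - 12 = -8, which IS divisible by 2, so compatible.
    Write x = 12 + 42·t and substitute into x ≡ 4 (mod 20): 42·t ≡ 4 − 12 = -8 (mod 20).
    Divide the congruence (and modulus) by g = 2: 21·t ≡ -4 (mod 10).
    Reduce coefficients mod 10: 1·t ≡ 6 (mod 10).
    So t ≡ 6 (mod 10).
    Then x = 12 + 42·6 = 264, valid modulo lcm(42, 20) = 420: x ≡ 264 (mod 420).
Verify: 264 mod 6 = 0, 264 mod 21 = 12, 264 mod 20 = 4.

x ≡ 264 (mod 420).


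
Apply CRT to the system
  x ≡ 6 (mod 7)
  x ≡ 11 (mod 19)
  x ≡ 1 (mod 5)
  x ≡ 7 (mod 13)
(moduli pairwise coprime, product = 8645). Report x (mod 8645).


Product of moduli M = 7 · 19 · 5 · 13 = 8645.
Merge one congruence at a time:
  Start: x ≡ 6 (mod 7).
  Combine with x ≡ 11 (mod 19); new modulus lcm = 133.
    Write x = 6 + 7·t and substitute into x ≡ 11 (mod 19): 7·t ≡ 11 − 6 = 5 (mod 19).
    The inverse of 7 mod 19 is 11 (since 7·11 = 77 = 4·19 + 1), so t ≡ 11·5 = 55 ≡ 17 (mod 19).
    Then x = 6 + 7·17 = 125, valid modulo lcm(7, 19) = 133: x ≡ 125 (mod 133).
  Combine with x ≡ 1 (mod 5); new modulus lcm = 665.
    Write x = 125 + 133·t and substitute into x ≡ 1 (mod 5): 133·t ≡ 1 − 125 = -124 (mod 5).
    Reduce coefficients mod 5: 3·t ≡ 1 (mod 5).
    The inverse of 3 mod 5 is 2 (since 3·2 = 6 = 1·5 + 1), so t ≡ 2·1 = 2 ≡ 2 (mod 5).
    Then x = 125 + 133·2 = 391, valid modulo lcm(133, 5) = 665: x ≡ 391 (mod 665).
  Combine with x ≡ 7 (mod 13); new modulus lcm = 8645.
    Write x = 391 + 665·t and substitute into x ≡ 7 (mod 13): 665·t ≡ 7 − 391 = -384 (mod 13).
    Reduce coefficients mod 13: 2·t ≡ 6 (mod 13).
    The inverse of 2 mod 13 is 7 (since 2·7 = 14 = 1·13 + 1), so t ≡ 7·6 = 42 ≡ 3 (mod 13).
    Then x = 391 + 665·3 = 2386, valid modulo lcm(665, 13) = 8645: x ≡ 2386 (mod 8645).
Verify against each original: 2386 mod 7 = 6, 2386 mod 19 = 11, 2386 mod 5 = 1, 2386 mod 13 = 7.

x ≡ 2386 (mod 8645).


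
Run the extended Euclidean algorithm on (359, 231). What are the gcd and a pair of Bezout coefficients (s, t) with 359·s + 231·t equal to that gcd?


Euclidean algorithm on (359, 231) — divide until remainder is 0:
  359 = 1 · 231 + 128
  231 = 1 · 128 + 103
  128 = 1 · 103 + 25
  103 = 4 · 25 + 3
  25 = 8 · 3 + 1
  3 = 3 · 1 + 0
gcd(359, 231) = 1.
Track Bezout coefficients alongside the remainders: start with r₀ = 359 = a·1 + b·0 (s = 1, t = 0) and r₁ = 231 = a·0 + b·1 (s = 0, t = 1); each new remainder r_{k+1} = r_{k-1} − q_k·r_k inherits s_{k+1} = s_{k-1} − q_k·s_k, t_{k+1} = t_{k-1} − q_k·t_k, so r_k = a·s_k + b·t_k at every step:
  q = 1: r = 128, s = 1 − 1·0 = 1, t = 0 − 1·1 = -1  (check: 359·1 + 231·(-1) = 128)
  q = 1: r = 103, s = 0 − 1·1 = -1, t = 1 − 1·(-1) = 2  (check: 359·(-1) + 231·2 = 103)
  q = 1: r = 25, s = 1 − 1·(-1) = 2, t = -1 − 1·2 = -3  (check: 359·2 + 231·(-3) = 25)
  q = 4: r = 3, s = -1 − 4·2 = -9, t = 2 − 4·(-3) = 14  (check: 359·(-9) + 231·14 = 3)
  q = 8: r = 1, s = 2 − 8·(-9) = 74, t = -3 − 8·14 = -115  (check: 359·74 + 231·(-115) = 1)
The row with r = 1 (the gcd) gives the Bezout coefficients s = 74, t = -115.
Result: 359 · (74) + 231 · (-115) = 1.

gcd(359, 231) = 1; s = 74, t = -115 (check: 359·74 + 231·(-115) = 1).


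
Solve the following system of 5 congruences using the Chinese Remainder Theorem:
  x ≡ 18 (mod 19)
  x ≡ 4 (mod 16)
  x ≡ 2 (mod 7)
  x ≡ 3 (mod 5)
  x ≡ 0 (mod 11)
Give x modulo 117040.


Product of moduli M = 19 · 16 · 7 · 5 · 11 = 117040.
Merge one congruence at a time:
  Start: x ≡ 18 (mod 19).
  Combine with x ≡ 4 (mod 16); new modulus lcm = 304.
    Write x = 18 + 19·t and substitute into x ≡ 4 (mod 16): 19·t ≡ 4 − 18 = -14 (mod 16).
    Reduce coefficients mod 16: 3·t ≡ 2 (mod 16).
    The inverse of 3 mod 16 is 11 (since 3·11 = 33 = 2·16 + 1), so t ≡ 11·2 = 22 ≡ 6 (mod 16).
    Then x = 18 + 19·6 = 132, valid modulo lcm(19, 16) = 304: x ≡ 132 (mod 304).
  Combine with x ≡ 2 (mod 7); new modulus lcm = 2128.
    Write x = 132 + 304·t and substitute into x ≡ 2 (mod 7): 304·t ≡ 2 − 132 = -130 (mod 7).
    Reduce coefficients mod 7: 3·t ≡ 3 (mod 7).
    The inverse of 3 mod 7 is 5 (since 3·5 = 15 = 2·7 + 1), so t ≡ 5·3 = 15 ≡ 1 (mod 7).
    Then x = 132 + 304·1 = 436, valid modulo lcm(304, 7) = 2128: x ≡ 436 (mod 2128).
  Combine with x ≡ 3 (mod 5); new modulus lcm = 10640.
    Write x = 436 + 2128·t and substitute into x ≡ 3 (mod 5): 2128·t ≡ 3 − 436 = -433 (mod 5).
    Reduce coefficients mod 5: 3·t ≡ 2 (mod 5).
    The inverse of 3 mod 5 is 2 (since 3·2 = 6 = 1·5 + 1), so t ≡ 2·2 = 4 ≡ 4 (mod 5).
    Then x = 436 + 2128·4 = 8948, valid modulo lcm(2128, 5) = 10640: x ≡ 8948 (mod 10640).
  Combine with x ≡ 0 (mod 11); new modulus lcm = 117040.
    Write x = 8948 + 10640·t and substitute into x ≡ 0 (mod 11): 10640·t ≡ 0 − 8948 = -8948 (mod 11).
    Reduce coefficients mod 11: 3·t ≡ 6 (mod 11).
    The inverse of 3 mod 11 is 4 (since 3·4 = 12 = 1·11 + 1), so t ≡ 4·6 = 24 ≡ 2 (mod 11).
    Then x = 8948 + 10640·2 = 30228, valid modulo lcm(10640, 11) = 117040: x ≡ 30228 (mod 117040).
Verify against each original: 30228 mod 19 = 18, 30228 mod 16 = 4, 30228 mod 7 = 2, 30228 mod 5 = 3, 30228 mod 11 = 0.

x ≡ 30228 (mod 117040).


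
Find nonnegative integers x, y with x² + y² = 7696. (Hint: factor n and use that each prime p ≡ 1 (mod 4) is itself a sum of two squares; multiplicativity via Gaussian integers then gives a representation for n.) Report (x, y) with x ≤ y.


Step 1: Factor n = 7696 = 2^4 · 13 · 37.
Step 2: Check the mod-4 condition on each prime factor: 2 = 2 (special); 13 ≡ 1 (mod 4), exponent 1; 37 ≡ 1 (mod 4), exponent 1.
All primes ≡ 3 (mod 4) appear to even exponent (or don't appear), so by the two-squares theorem n IS expressible as a sum of two squares.
Step 3: Build a representation. Group n = k² · m with k = 4 and m = 13 · 37 = 481 (a product of primes ≡ 1 (mod 4)); a representation of m scales to one of n via (k·x)² + (k·y)² = k²(x² + y²). Each prime p ≡ 1 (mod 4) is itself a sum of two squares; find a² by testing p − a² for a perfect square:
  13: 13 − 1² = 12, 13 − 2² = 9 = 3² ⇒ 13 = 2² + 3².
  37: 37 − 1² = 36 = 6² ⇒ 37 = 1² + 6².
  Combine using the Brahmagupta–Fibonacci identity (a² + b²)(c² + d²) = (ac − bd)² + (ad + bc)² = (ac + bd)² + (ad − bc)²:
  13 · 37 = 481: from (2² + 3²)(1² + 6²), take (2·1 − 3·6, 2·6 + 3·1) = (2 − 18, 12 + 3) = (-16, 15); dropping signs (only squares matter) gives (16, 15); check 16² + 15² = 256 + 225 = 481 ✓.
  Scale by k = 4: (4·16, 4·15) = (64, 60).
Step 4: Order so x ≤ y and verify: 60² + 64² = 3600 + 4096 = 7696 = n. ✓

n = 7696 = 60² + 64² (one valid representation with x ≤ y).


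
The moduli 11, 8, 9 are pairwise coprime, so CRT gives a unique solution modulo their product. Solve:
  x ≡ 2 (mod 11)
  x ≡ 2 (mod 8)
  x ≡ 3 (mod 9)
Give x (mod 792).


Moduli 11, 8, 9 are pairwise coprime; by CRT there is a unique solution modulo M = 11 · 8 · 9 = 792.
Solve pairwise, accumulating the modulus:
  Start with x ≡ 2 (mod 11).
  Combine with x ≡ 2 (mod 8): since gcd(11, 8) = 1, we get a unique residue mod 88.
    Write x = 2 + 11·t and substitute into x ≡ 2 (mod 8): 11·t ≡ 2 − 2 = 0 (mod 8).
    Reduce coefficients mod 8: 3·t ≡ 0 (mod 8).
    The inverse of 3 mod 8 is 3 (since 3·3 = 9 = 1·8 + 1), so t ≡ 3·0 = 0 ≡ 0 (mod 8).
    Then x = 2 + 11·0 = 2, valid modulo lcm(11, 8) = 88: x ≡ 2 (mod 88).
  Combine with x ≡ 3 (mod 9): since gcd(88, 9) = 1, we get a unique residue mod 792.
    Write x = 2 + 88·t and substitute into x ≡ 3 (mod 9): 88·t ≡ 3 − 2 = 1 (mod 9).
    Reduce coefficients mod 9: 7·t ≡ 1 (mod 9).
    The inverse of 7 mod 9 is 4 (since 7·4 = 28 = 3·9 + 1), so t ≡ 4·1 = 4 ≡ 4 (mod 9).
    Then x = 2 + 88·4 = 354, valid modulo lcm(88, 9) = 792: x ≡ 354 (mod 792).
Verify: 354 mod 11 = 2 ✓, 354 mod 8 = 2 ✓, 354 mod 9 = 3 ✓.

x ≡ 354 (mod 792).


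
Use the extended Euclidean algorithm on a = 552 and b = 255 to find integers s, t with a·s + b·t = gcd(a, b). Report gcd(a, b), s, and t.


Euclidean algorithm on (552, 255) — divide until remainder is 0:
  552 = 2 · 255 + 42
  255 = 6 · 42 + 3
  42 = 14 · 3 + 0
gcd(552, 255) = 3.
Track Bezout coefficients alongside the remainders: start with r₀ = 552 = a·1 + b·0 (s = 1, t = 0) and r₁ = 255 = a·0 + b·1 (s = 0, t = 1); each new remainder r_{k+1} = r_{k-1} − q_k·r_k inherits s_{k+1} = s_{k-1} − q_k·s_k, t_{k+1} = t_{k-1} − q_k·t_k, so r_k = a·s_k + b·t_k at every step:
  q = 2: r = 42, s = 1 − 2·0 = 1, t = 0 − 2·1 = -2  (check: 552·1 + 255·(-2) = 42)
  q = 6: r = 3, s = 0 − 6·1 = -6, t = 1 − 6·(-2) = 13  (check: 552·(-6) + 255·13 = 3)
The row with r = 3 (the gcd) gives the Bezout coefficients s = -6, t = 13.
Result: 552 · (-6) + 255 · (13) = 3.

gcd(552, 255) = 3; s = -6, t = 13 (check: 552·(-6) + 255·13 = 3).


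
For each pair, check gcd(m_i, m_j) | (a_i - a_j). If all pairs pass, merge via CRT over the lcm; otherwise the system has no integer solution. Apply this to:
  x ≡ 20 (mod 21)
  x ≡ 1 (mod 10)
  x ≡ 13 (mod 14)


Moduli 21, 10, 14 are not pairwise coprime, so CRT works modulo lcm(m_i) when all pairwise compatibility conditions hold.
Pairwise compatibility: gcd(m_i, m_j) must divide a_i - a_j for every pair.
Merge one congruence at a time:
  Start: x ≡ 20 (mod 21).
  Combine with x ≡ 1 (mod 10): gcd(21, 10) = 1; 1 - 20 = -19, which IS divisible by 1, so compatible.
    Write x = 20 + 21·t and substitute into x ≡ 1 (mod 10): 21·t ≡ 1 − 20 = -19 (mod 10).
    Reduce coefficients mod 10: 1·t ≡ 1 (mod 10).
    So t ≡ 1 (mod 10).
    Then x = 20 + 21·1 = 41, valid modulo lcm(21, 10) = 210: x ≡ 41 (mod 210).
  Combine with x ≡ 13 (mod 14): gcd(210, 14) = 14; 13 - 41 = -28, which IS divisible by 14, so compatible.
    Write x = 41 + 210·t and substitute into x ≡ 13 (mod 14): 210·t ≡ 13 − 41 = -28 (mod 14).
    Divide the congruence (and modulus) by g = 14: 15·t ≡ -2 (mod 1).
    Modulo 1 every t works; take t = 0.
    Then x = 41 + 210·0 = 41, valid modulo lcm(210, 14) = 210: x ≡ 41 (mod 210).
Verify: 41 mod 21 = 20, 41 mod 10 = 1, 41 mod 14 = 13.

x ≡ 41 (mod 210).


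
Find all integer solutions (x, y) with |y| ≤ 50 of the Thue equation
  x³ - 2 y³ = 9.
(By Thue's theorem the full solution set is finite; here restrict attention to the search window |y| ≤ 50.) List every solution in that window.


The equation is x³ - 2y³ = 9. For fixed y, x³ = 2·y³ + 9, so a solution requires the RHS to be a perfect cube.
Strategy: iterate y from -50 to 50, compute RHS = 2·y³ + 9, and check whether it is a (positive or negative) perfect cube.
Check small values of y:
  y = 0: RHS = 9 is not a perfect cube.
  y = 1: RHS = 11 is not a perfect cube.
  y = -1: RHS = 7 is not a perfect cube.
  y = 2: RHS = 25 is not a perfect cube.
  y = -2: RHS = -7 is not a perfect cube.
  y = 3: RHS = 63 is not a perfect cube.
  y = -3: RHS = -45 is not a perfect cube.
Continuing the search up to |y| = 50 finds no solutions either.
No (x, y) in the scanned range satisfies the equation.

No integer solutions with |y| ≤ 50.


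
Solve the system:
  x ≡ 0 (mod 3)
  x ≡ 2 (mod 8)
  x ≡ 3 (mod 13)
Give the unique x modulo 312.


Moduli 3, 8, 13 are pairwise coprime; by CRT there is a unique solution modulo M = 3 · 8 · 13 = 312.
Solve pairwise, accumulating the modulus:
  Start with x ≡ 0 (mod 3).
  Combine with x ≡ 2 (mod 8): since gcd(3, 8) = 1, we get a unique residue mod 24.
    Write x = 0 + 3·t and substitute into x ≡ 2 (mod 8): 3·t ≡ 2 − 0 = 2 (mod 8).
    The inverse of 3 mod 8 is 3 (since 3·3 = 9 = 1·8 + 1), so t ≡ 3·2 = 6 ≡ 6 (mod 8).
    Then x = 0 + 3·6 = 18, valid modulo lcm(3, 8) = 24: x ≡ 18 (mod 24).
  Combine with x ≡ 3 (mod 13): since gcd(24, 13) = 1, we get a unique residue mod 312.
    Write x = 18 + 24·t and substitute into x ≡ 3 (mod 13): 24·t ≡ 3 − 18 = -15 (mod 13).
    Reduce coefficients mod 13: 11·t ≡ 11 (mod 13).
    The inverse of 11 mod 13 is 6 (since 11·6 = 66 = 5·13 + 1), so t ≡ 6·11 = 66 ≡ 1 (mod 13).
    Then x = 18 + 24·1 = 42, valid modulo lcm(24, 13) = 312: x ≡ 42 (mod 312).
Verify: 42 mod 3 = 0 ✓, 42 mod 8 = 2 ✓, 42 mod 13 = 3 ✓.

x ≡ 42 (mod 312).


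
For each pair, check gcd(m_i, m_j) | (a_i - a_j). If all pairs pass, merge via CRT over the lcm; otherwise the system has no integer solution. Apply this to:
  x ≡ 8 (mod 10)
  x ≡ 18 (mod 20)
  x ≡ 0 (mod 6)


Moduli 10, 20, 6 are not pairwise coprime, so CRT works modulo lcm(m_i) when all pairwise compatibility conditions hold.
Pairwise compatibility: gcd(m_i, m_j) must divide a_i - a_j for every pair.
Merge one congruence at a time:
  Start: x ≡ 8 (mod 10).
  Combine with x ≡ 18 (mod 20): gcd(10, 20) = 10; 18 - 8 = 10, which IS divisible by 10, so compatible.
    Write x = 8 + 10·t and substitute into x ≡ 18 (mod 20): 10·t ≡ 18 − 8 = 10 (mod 20).
    Divide the congruence (and modulus) by g = 10: 1·t ≡ 1 (mod 2).
    So t ≡ 1 (mod 2).
    Then x = 8 + 10·1 = 18, valid modulo lcm(10, 20) = 20: x ≡ 18 (mod 20).
  Combine with x ≡ 0 (mod 6): gcd(20, 6) = 2; 0 - 18 = -18, which IS divisible by 2, so compatible.
    Write x = 18 + 20·t and substitute into x ≡ 0 (mod 6): 20·t ≡ 0 − 18 = -18 (mod 6).
    Divide the congruence (and modulus) by g = 2: 10·t ≡ -9 (mod 3).
    Reduce coefficients mod 3: 1·t ≡ 0 (mod 3).
    So t ≡ 0 (mod 3).
    Then x = 18 + 20·0 = 18, valid modulo lcm(20, 6) = 60: x ≡ 18 (mod 60).
Verify: 18 mod 10 = 8, 18 mod 20 = 18, 18 mod 6 = 0.

x ≡ 18 (mod 60).


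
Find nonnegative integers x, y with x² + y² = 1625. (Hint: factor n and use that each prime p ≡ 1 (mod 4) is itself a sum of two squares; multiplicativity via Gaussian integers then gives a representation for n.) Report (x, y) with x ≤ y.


Step 1: Factor n = 1625 = 5^3 · 13.
Step 2: Check the mod-4 condition on each prime factor: 5 ≡ 1 (mod 4), exponent 3; 13 ≡ 1 (mod 4), exponent 1.
All primes ≡ 3 (mod 4) appear to even exponent (or don't appear), so by the two-squares theorem n IS expressible as a sum of two squares.
Step 3: Build a representation. Group n = k² · m with k = 5 and m = 5 · 13 = 65 (a product of primes ≡ 1 (mod 4)); a representation of m scales to one of n via (k·x)² + (k·y)² = k²(x² + y²). Each prime p ≡ 1 (mod 4) is itself a sum of two squares; find a² by testing p − a² for a perfect square:
  5: 5 − 1² = 4 = 2² ⇒ 5 = 1² + 2².
  13: 13 − 1² = 12, 13 − 2² = 9 = 3² ⇒ 13 = 2² + 3².
  Combine using the Brahmagupta–Fibonacci identity (a² + b²)(c² + d²) = (ac − bd)² + (ad + bc)² = (ac + bd)² + (ad − bc)²:
  5 · 13 = 65: from (1² + 2²)(2² + 3²), take (1·2 − 2·3, 1·3 + 2·2) = (2 − 6, 3 + 4) = (-4, 7); dropping signs (only squares matter) gives (4, 7); check 4² + 7² = 16 + 49 = 65 ✓.
  Scale by k = 5: (5·4, 5·7) = (20, 35).
Step 4: Order so x ≤ y and verify: 20² + 35² = 400 + 1225 = 1625 = n. ✓

n = 1625 = 20² + 35² (one valid representation with x ≤ y).


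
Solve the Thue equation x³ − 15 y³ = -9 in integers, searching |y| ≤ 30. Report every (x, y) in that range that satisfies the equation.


The equation is x³ - 15y³ = -9. For fixed y, x³ = 15·y³ − 9, so a solution requires the RHS to be a perfect cube.
Strategy: iterate y from -30 to 30, compute RHS = 15·y³ − 9, and check whether it is a (positive or negative) perfect cube.
Check small values of y:
  y = 0: RHS = -9 is not a perfect cube.
  y = 1: RHS = 6 is not a perfect cube.
  y = -1: RHS = -24 is not a perfect cube.
  y = 2: RHS = 111 is not a perfect cube.
  y = -2: RHS = -129 is not a perfect cube.
  y = 3: RHS = 396 is not a perfect cube.
  y = -3: RHS = -414 is not a perfect cube.
Continuing the search up to |y| = 30 finds no solutions either.
No (x, y) in the scanned range satisfies the equation.

No integer solutions with |y| ≤ 30.


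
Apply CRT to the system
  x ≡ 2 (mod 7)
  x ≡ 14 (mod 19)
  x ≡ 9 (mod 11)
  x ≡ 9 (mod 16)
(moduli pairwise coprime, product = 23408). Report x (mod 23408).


Product of moduli M = 7 · 19 · 11 · 16 = 23408.
Merge one congruence at a time:
  Start: x ≡ 2 (mod 7).
  Combine with x ≡ 14 (mod 19); new modulus lcm = 133.
    Write x = 2 + 7·t and substitute into x ≡ 14 (mod 19): 7·t ≡ 14 − 2 = 12 (mod 19).
    The inverse of 7 mod 19 is 11 (since 7·11 = 77 = 4·19 + 1), so t ≡ 11·12 = 132 ≡ 18 (mod 19).
    Then x = 2 + 7·18 = 128, valid modulo lcm(7, 19) = 133: x ≡ 128 (mod 133).
  Combine with x ≡ 9 (mod 11); new modulus lcm = 1463.
    Write x = 128 + 133·t and substitute into x ≡ 9 (mod 11): 133·t ≡ 9 − 128 = -119 (mod 11).
    Reduce coefficients mod 11: 1·t ≡ 2 (mod 11).
    So t ≡ 2 (mod 11).
    Then x = 128 + 133·2 = 394, valid modulo lcm(133, 11) = 1463: x ≡ 394 (mod 1463).
  Combine with x ≡ 9 (mod 16); new modulus lcm = 23408.
    Write x = 394 + 1463·t and substitute into x ≡ 9 (mod 16): 1463·t ≡ 9 − 394 = -385 (mod 16).
    Reduce coefficients mod 16: 7·t ≡ 15 (mod 16).
    The inverse of 7 mod 16 is 7 (since 7·7 = 49 = 3·16 + 1), so t ≡ 7·15 = 105 ≡ 9 (mod 16).
    Then x = 394 + 1463·9 = 13561, valid modulo lcm(1463, 16) = 23408: x ≡ 13561 (mod 23408).
Verify against each original: 13561 mod 7 = 2, 13561 mod 19 = 14, 13561 mod 11 = 9, 13561 mod 16 = 9.

x ≡ 13561 (mod 23408).


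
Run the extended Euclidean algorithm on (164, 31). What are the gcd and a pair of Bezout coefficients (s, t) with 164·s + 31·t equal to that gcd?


Euclidean algorithm on (164, 31) — divide until remainder is 0:
  164 = 5 · 31 + 9
  31 = 3 · 9 + 4
  9 = 2 · 4 + 1
  4 = 4 · 1 + 0
gcd(164, 31) = 1.
Track Bezout coefficients alongside the remainders: start with r₀ = 164 = a·1 + b·0 (s = 1, t = 0) and r₁ = 31 = a·0 + b·1 (s = 0, t = 1); each new remainder r_{k+1} = r_{k-1} − q_k·r_k inherits s_{k+1} = s_{k-1} − q_k·s_k, t_{k+1} = t_{k-1} − q_k·t_k, so r_k = a·s_k + b·t_k at every step:
  q = 5: r = 9, s = 1 − 5·0 = 1, t = 0 − 5·1 = -5  (check: 164·1 + 31·(-5) = 9)
  q = 3: r = 4, s = 0 − 3·1 = -3, t = 1 − 3·(-5) = 16  (check: 164·(-3) + 31·16 = 4)
  q = 2: r = 1, s = 1 − 2·(-3) = 7, t = -5 − 2·16 = -37  (check: 164·7 + 31·(-37) = 1)
The row with r = 1 (the gcd) gives the Bezout coefficients s = 7, t = -37.
Result: 164 · (7) + 31 · (-37) = 1.

gcd(164, 31) = 1; s = 7, t = -37 (check: 164·7 + 31·(-37) = 1).


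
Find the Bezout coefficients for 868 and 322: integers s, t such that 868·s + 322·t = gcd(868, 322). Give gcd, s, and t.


Euclidean algorithm on (868, 322) — divide until remainder is 0:
  868 = 2 · 322 + 224
  322 = 1 · 224 + 98
  224 = 2 · 98 + 28
  98 = 3 · 28 + 14
  28 = 2 · 14 + 0
gcd(868, 322) = 14.
Track Bezout coefficients alongside the remainders: start with r₀ = 868 = a·1 + b·0 (s = 1, t = 0) and r₁ = 322 = a·0 + b·1 (s = 0, t = 1); each new remainder r_{k+1} = r_{k-1} − q_k·r_k inherits s_{k+1} = s_{k-1} − q_k·s_k, t_{k+1} = t_{k-1} − q_k·t_k, so r_k = a·s_k + b·t_k at every step:
  q = 2: r = 224, s = 1 − 2·0 = 1, t = 0 − 2·1 = -2  (check: 868·1 + 322·(-2) = 224)
  q = 1: r = 98, s = 0 − 1·1 = -1, t = 1 − 1·(-2) = 3  (check: 868·(-1) + 322·3 = 98)
  q = 2: r = 28, s = 1 − 2·(-1) = 3, t = -2 − 2·3 = -8  (check: 868·3 + 322·(-8) = 28)
  q = 3: r = 14, s = -1 − 3·3 = -10, t = 3 − 3·(-8) = 27  (check: 868·(-10) + 322·27 = 14)
The row with r = 14 (the gcd) gives the Bezout coefficients s = -10, t = 27.
Result: 868 · (-10) + 322 · (27) = 14.

gcd(868, 322) = 14; s = -10, t = 27 (check: 868·(-10) + 322·27 = 14).


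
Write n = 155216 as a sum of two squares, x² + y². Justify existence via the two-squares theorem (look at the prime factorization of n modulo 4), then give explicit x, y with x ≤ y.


Step 1: Factor n = 155216 = 2^4 · 89 · 109.
Step 2: Check the mod-4 condition on each prime factor: 2 = 2 (special); 89 ≡ 1 (mod 4), exponent 1; 109 ≡ 1 (mod 4), exponent 1.
All primes ≡ 3 (mod 4) appear to even exponent (or don't appear), so by the two-squares theorem n IS expressible as a sum of two squares.
Step 3: Build a representation. Group n = k² · m with k = 4 and m = 89 · 109 = 9701 (a product of primes ≡ 1 (mod 4)); a representation of m scales to one of n via (k·x)² + (k·y)² = k²(x² + y²). Each prime p ≡ 1 (mod 4) is itself a sum of two squares; find a² by testing p − a² for a perfect square:
  89: 89 − 1² = 88, 89 − 2² = 85, 89 − 3² = 80, 89 − 4² = 73, 89 − 5² = 64 = 8² ⇒ 89 = 5² + 8².
  109: 109 − 1² = 108, 109 − 2² = 105, 109 − 3² = 100 = 10² ⇒ 109 = 3² + 10².
  Combine using the Brahmagupta–Fibonacci identity (a² + b²)(c² + d²) = (ac − bd)² + (ad + bc)² = (ac + bd)² + (ad − bc)²:
  89 · 109 = 9701: from (5² + 8²)(3² + 10²), take (5·3 − 8·10, 5·10 + 8·3) = (15 − 80, 50 + 24) = (-65, 74); dropping signs (only squares matter) gives (65, 74); check 65² + 74² = 4225 + 5476 = 9701 ✓.
  Scale by k = 4: (4·65, 4·74) = (260, 296).
Step 4: Order so x ≤ y and verify: 260² + 296² = 67600 + 87616 = 155216 = n. ✓

n = 155216 = 260² + 296² (one valid representation with x ≤ y).


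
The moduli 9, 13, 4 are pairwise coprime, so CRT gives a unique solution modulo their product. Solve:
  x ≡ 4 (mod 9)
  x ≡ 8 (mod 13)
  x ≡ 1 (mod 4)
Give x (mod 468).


Moduli 9, 13, 4 are pairwise coprime; by CRT there is a unique solution modulo M = 9 · 13 · 4 = 468.
Solve pairwise, accumulating the modulus:
  Start with x ≡ 4 (mod 9).
  Combine with x ≡ 8 (mod 13): since gcd(9, 13) = 1, we get a unique residue mod 117.
    Write x = 4 + 9·t and substitute into x ≡ 8 (mod 13): 9·t ≡ 8 − 4 = 4 (mod 13).
    The inverse of 9 mod 13 is 3 (since 9·3 = 27 = 2·13 + 1), so t ≡ 3·4 = 12 ≡ 12 (mod 13).
    Then x = 4 + 9·12 = 112, valid modulo lcm(9, 13) = 117: x ≡ 112 (mod 117).
  Combine with x ≡ 1 (mod 4): since gcd(117, 4) = 1, we get a unique residue mod 468.
    Write x = 112 + 117·t and substitute into x ≡ 1 (mod 4): 117·t ≡ 1 − 112 = -111 (mod 4).
    Reduce coefficients mod 4: 1·t ≡ 1 (mod 4).
    So t ≡ 1 (mod 4).
    Then x = 112 + 117·1 = 229, valid modulo lcm(117, 4) = 468: x ≡ 229 (mod 468).
Verify: 229 mod 9 = 4 ✓, 229 mod 13 = 8 ✓, 229 mod 4 = 1 ✓.

x ≡ 229 (mod 468).


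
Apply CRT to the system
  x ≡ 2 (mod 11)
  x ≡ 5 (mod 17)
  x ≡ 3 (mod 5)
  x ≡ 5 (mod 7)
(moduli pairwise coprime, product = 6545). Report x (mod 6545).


Product of moduli M = 11 · 17 · 5 · 7 = 6545.
Merge one congruence at a time:
  Start: x ≡ 2 (mod 11).
  Combine with x ≡ 5 (mod 17); new modulus lcm = 187.
    Write x = 2 + 11·t and substitute into x ≡ 5 (mod 17): 11·t ≡ 5 − 2 = 3 (mod 17).
    The inverse of 11 mod 17 is 14 (since 11·14 = 154 = 9·17 + 1), so t ≡ 14·3 = 42 ≡ 8 (mod 17).
    Then x = 2 + 11·8 = 90, valid modulo lcm(11, 17) = 187: x ≡ 90 (mod 187).
  Combine with x ≡ 3 (mod 5); new modulus lcm = 935.
    Write x = 90 + 187·t and substitute into x ≡ 3 (mod 5): 187·t ≡ 3 − 90 = -87 (mod 5).
    Reduce coefficients mod 5: 2·t ≡ 3 (mod 5).
    The inverse of 2 mod 5 is 3 (since 2·3 = 6 = 1·5 + 1), so t ≡ 3·3 = 9 ≡ 4 (mod 5).
    Then x = 90 + 187·4 = 838, valid modulo lcm(187, 5) = 935: x ≡ 838 (mod 935).
  Combine with x ≡ 5 (mod 7); new modulus lcm = 6545.
    Write x = 838 + 935·t and substitute into x ≡ 5 (mod 7): 935·t ≡ 5 − 838 = -833 (mod 7).
    Reduce coefficients mod 7: 4·t ≡ 0 (mod 7).
    The inverse of 4 mod 7 is 2 (since 4·2 = 8 = 1·7 + 1), so t ≡ 2·0 = 0 ≡ 0 (mod 7).
    Then x = 838 + 935·0 = 838, valid modulo lcm(935, 7) = 6545: x ≡ 838 (mod 6545).
Verify against each original: 838 mod 11 = 2, 838 mod 17 = 5, 838 mod 5 = 3, 838 mod 7 = 5.

x ≡ 838 (mod 6545).


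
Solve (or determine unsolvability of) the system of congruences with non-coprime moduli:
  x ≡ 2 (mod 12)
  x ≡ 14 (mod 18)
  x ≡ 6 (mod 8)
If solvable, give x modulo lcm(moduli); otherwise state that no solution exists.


Moduli 12, 18, 8 are not pairwise coprime, so CRT works modulo lcm(m_i) when all pairwise compatibility conditions hold.
Pairwise compatibility: gcd(m_i, m_j) must divide a_i - a_j for every pair.
Merge one congruence at a time:
  Start: x ≡ 2 (mod 12).
  Combine with x ≡ 14 (mod 18): gcd(12, 18) = 6; 14 - 2 = 12, which IS divisible by 6, so compatible.
    Write x = 2 + 12·t and substitute into x ≡ 14 (mod 18): 12·t ≡ 14 − 2 = 12 (mod 18).
    Divide the congruence (and modulus) by g = 6: 2·t ≡ 2 (mod 3).
    The inverse of 2 mod 3 is 2 (since 2·2 = 4 = 1·3 + 1), so t ≡ 2·2 = 4 ≡ 1 (mod 3).
    Then x = 2 + 12·1 = 14, valid modulo lcm(12, 18) = 36: x ≡ 14 (mod 36).
  Combine with x ≡ 6 (mod 8): gcd(36, 8) = 4; 6 - 14 = -8, which IS divisible by 4, so compatible.
    Write x = 14 + 36·t and substitute into x ≡ 6 (mod 8): 36·t ≡ 6 − 14 = -8 (mod 8).
    Divide the congruence (and modulus) by g = 4: 9·t ≡ -2 (mod 2).
    Reduce coefficients mod 2: 1·t ≡ 0 (mod 2).
    So t ≡ 0 (mod 2).
    Then x = 14 + 36·0 = 14, valid modulo lcm(36, 8) = 72: x ≡ 14 (mod 72).
Verify: 14 mod 12 = 2, 14 mod 18 = 14, 14 mod 8 = 6.

x ≡ 14 (mod 72).


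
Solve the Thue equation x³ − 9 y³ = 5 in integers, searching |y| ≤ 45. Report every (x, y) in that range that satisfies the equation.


The equation is x³ - 9y³ = 5. For fixed y, x³ = 9·y³ + 5, so a solution requires the RHS to be a perfect cube.
Strategy: iterate y from -45 to 45, compute RHS = 9·y³ + 5, and check whether it is a (positive or negative) perfect cube.
Check small values of y:
  y = 0: RHS = 5 is not a perfect cube.
  y = 1: RHS = 14 is not a perfect cube.
  y = -1: RHS = -4 is not a perfect cube.
  y = 2: RHS = 77 is not a perfect cube.
  y = -2: RHS = -67 is not a perfect cube.
  y = 3: RHS = 248 is not a perfect cube.
  y = -3: RHS = -238 is not a perfect cube.
Continuing the search up to |y| = 45 finds no solutions either.
No (x, y) in the scanned range satisfies the equation.

No integer solutions with |y| ≤ 45.


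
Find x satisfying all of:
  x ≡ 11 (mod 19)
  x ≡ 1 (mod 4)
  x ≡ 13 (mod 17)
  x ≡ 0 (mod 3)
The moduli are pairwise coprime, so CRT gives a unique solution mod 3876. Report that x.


Product of moduli M = 19 · 4 · 17 · 3 = 3876.
Merge one congruence at a time:
  Start: x ≡ 11 (mod 19).
  Combine with x ≡ 1 (mod 4); new modulus lcm = 76.
    Write x = 11 + 19·t and substitute into x ≡ 1 (mod 4): 19·t ≡ 1 − 11 = -10 (mod 4).
    Reduce coefficients mod 4: 3·t ≡ 2 (mod 4).
    The inverse of 3 mod 4 is 3 (since 3·3 = 9 = 2·4 + 1), so t ≡ 3·2 = 6 ≡ 2 (mod 4).
    Then x = 11 + 19·2 = 49, valid modulo lcm(19, 4) = 76: x ≡ 49 (mod 76).
  Combine with x ≡ 13 (mod 17); new modulus lcm = 1292.
    Write x = 49 + 76·t and substitute into x ≡ 13 (mod 17): 76·t ≡ 13 − 49 = -36 (mod 17).
    Reduce coefficients mod 17: 8·t ≡ 15 (mod 17).
    The inverse of 8 mod 17 is 15 (since 8·15 = 120 = 7·17 + 1), so t ≡ 15·15 = 225 ≡ 4 (mod 17).
    Then x = 49 + 76·4 = 353, valid modulo lcm(76, 17) = 1292: x ≡ 353 (mod 1292).
  Combine with x ≡ 0 (mod 3); new modulus lcm = 3876.
    Write x = 353 + 1292·t and substitute into x ≡ 0 (mod 3): 1292·t ≡ 0 − 353 = -353 (mod 3).
    Reduce coefficients mod 3: 2·t ≡ 1 (mod 3).
    The inverse of 2 mod 3 is 2 (since 2·2 = 4 = 1·3 + 1), so t ≡ 2·1 = 2 ≡ 2 (mod 3).
    Then x = 353 + 1292·2 = 2937, valid modulo lcm(1292, 3) = 3876: x ≡ 2937 (mod 3876).
Verify against each original: 2937 mod 19 = 11, 2937 mod 4 = 1, 2937 mod 17 = 13, 2937 mod 3 = 0.

x ≡ 2937 (mod 3876).


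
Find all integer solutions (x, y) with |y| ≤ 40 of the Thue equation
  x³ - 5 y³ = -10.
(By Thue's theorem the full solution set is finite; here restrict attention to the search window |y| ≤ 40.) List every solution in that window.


The equation is x³ - 5y³ = -10. For fixed y, x³ = 5·y³ − 10, so a solution requires the RHS to be a perfect cube.
Strategy: iterate y from -40 to 40, compute RHS = 5·y³ − 10, and check whether it is a (positive or negative) perfect cube.
Check small values of y:
  y = 0: RHS = -10 is not a perfect cube.
  y = 1: RHS = -5 is not a perfect cube.
  y = -1: RHS = -15 is not a perfect cube.
  y = 2: RHS = 30 is not a perfect cube.
  y = -2: RHS = -50 is not a perfect cube.
  y = 3: RHS = 125 = (5)³ ⇒ x = 5 works.
  y = -3: RHS = -145 is not a perfect cube.
Continuing the search up to |y| = 40 finds no further solutions beyond those listed.
Collected solutions: (5, 3).

Solutions (with |y| ≤ 40): (5, 3).


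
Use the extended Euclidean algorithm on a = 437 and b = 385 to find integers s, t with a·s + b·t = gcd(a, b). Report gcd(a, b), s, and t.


Euclidean algorithm on (437, 385) — divide until remainder is 0:
  437 = 1 · 385 + 52
  385 = 7 · 52 + 21
  52 = 2 · 21 + 10
  21 = 2 · 10 + 1
  10 = 10 · 1 + 0
gcd(437, 385) = 1.
Track Bezout coefficients alongside the remainders: start with r₀ = 437 = a·1 + b·0 (s = 1, t = 0) and r₁ = 385 = a·0 + b·1 (s = 0, t = 1); each new remainder r_{k+1} = r_{k-1} − q_k·r_k inherits s_{k+1} = s_{k-1} − q_k·s_k, t_{k+1} = t_{k-1} − q_k·t_k, so r_k = a·s_k + b·t_k at every step:
  q = 1: r = 52, s = 1 − 1·0 = 1, t = 0 − 1·1 = -1  (check: 437·1 + 385·(-1) = 52)
  q = 7: r = 21, s = 0 − 7·1 = -7, t = 1 − 7·(-1) = 8  (check: 437·(-7) + 385·8 = 21)
  q = 2: r = 10, s = 1 − 2·(-7) = 15, t = -1 − 2·8 = -17  (check: 437·15 + 385·(-17) = 10)
  q = 2: r = 1, s = -7 − 2·15 = -37, t = 8 − 2·(-17) = 42  (check: 437·(-37) + 385·42 = 1)
The row with r = 1 (the gcd) gives the Bezout coefficients s = -37, t = 42.
Result: 437 · (-37) + 385 · (42) = 1.

gcd(437, 385) = 1; s = -37, t = 42 (check: 437·(-37) + 385·42 = 1).


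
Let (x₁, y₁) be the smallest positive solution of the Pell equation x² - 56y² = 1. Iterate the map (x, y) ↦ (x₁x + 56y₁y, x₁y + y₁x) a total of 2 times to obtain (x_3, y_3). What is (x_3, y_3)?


Step 1: Find the fundamental solution (x₁, y₁) of x² - 56y² = 1.
  Expand √56 as a continued fraction. a₀ = ⌊√56⌋ = 7; iterate m_{k+1} = d_k·a_k − m_k, d_{k+1} = (56 − m_{k+1}²)/d_k, a_{k+1} = ⌊(a₀ + m_{k+1})/d_{k+1}⌋ (starting m₀ = 0, d₀ = 1), with convergents p_k = a_k·p_{k-1} + p_{k-2}, q_k = a_k·q_{k-1} + q_{k-2} (p₋₁ = 1, q₋₁ = 0):
  k = 0: a₀ = 7; p₀/q₀ = 7/1; p₀² − 56·q₀² = 49 − 56 = -7.
  k = 1: m = 7, d = 7, a = ⌊(7 + 7)/7⌋ = 2; p/q = (2·7 + 1)/(2·1 + 0) = 15/2; p² − 56·q² = 225 − 224 = 1.
  The first convergent with p² − 56·q² = 1 gives the fundamental solution (x₁, y₁) = (15, 2).
Step 2: Apply the recurrence (x_{n+1}, y_{n+1}) = (x₁x_n + 56y₁y_n, x₁y_n + y₁x_n) repeatedly.
  From (x_1, y_1) = (15, 2): x_2 = 15·15 + 56·2·2 = 449; y_2 = 15·2 + 2·15 = 60.
  From (x_2, y_2) = (449, 60): x_3 = 15·449 + 56·2·60 = 13455; y_3 = 15·60 + 2·449 = 1798.
Step 3: Verify x_3² - 56·y_3² = 181037025 - 181037024 = 1 (should be 1). ✓

(x_1, y_1) = (15, 2); (x_3, y_3) = (13455, 1798).


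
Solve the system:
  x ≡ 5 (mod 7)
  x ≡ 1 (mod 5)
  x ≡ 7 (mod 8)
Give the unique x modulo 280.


Moduli 7, 5, 8 are pairwise coprime; by CRT there is a unique solution modulo M = 7 · 5 · 8 = 280.
Solve pairwise, accumulating the modulus:
  Start with x ≡ 5 (mod 7).
  Combine with x ≡ 1 (mod 5): since gcd(7, 5) = 1, we get a unique residue mod 35.
    Write x = 5 + 7·t and substitute into x ≡ 1 (mod 5): 7·t ≡ 1 − 5 = -4 (mod 5).
    Reduce coefficients mod 5: 2·t ≡ 1 (mod 5).
    The inverse of 2 mod 5 is 3 (since 2·3 = 6 = 1·5 + 1), so t ≡ 3·1 = 3 ≡ 3 (mod 5).
    Then x = 5 + 7·3 = 26, valid modulo lcm(7, 5) = 35: x ≡ 26 (mod 35).
  Combine with x ≡ 7 (mod 8): since gcd(35, 8) = 1, we get a unique residue mod 280.
    Write x = 26 + 35·t and substitute into x ≡ 7 (mod 8): 35·t ≡ 7 − 26 = -19 (mod 8).
    Reduce coefficients mod 8: 3·t ≡ 5 (mod 8).
    The inverse of 3 mod 8 is 3 (since 3·3 = 9 = 1·8 + 1), so t ≡ 3·5 = 15 ≡ 7 (mod 8).
    Then x = 26 + 35·7 = 271, valid modulo lcm(35, 8) = 280: x ≡ 271 (mod 280).
Verify: 271 mod 7 = 5 ✓, 271 mod 5 = 1 ✓, 271 mod 8 = 7 ✓.

x ≡ 271 (mod 280).


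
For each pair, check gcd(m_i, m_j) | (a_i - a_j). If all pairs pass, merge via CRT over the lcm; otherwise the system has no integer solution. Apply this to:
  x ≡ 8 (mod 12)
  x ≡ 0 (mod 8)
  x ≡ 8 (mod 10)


Moduli 12, 8, 10 are not pairwise coprime, so CRT works modulo lcm(m_i) when all pairwise compatibility conditions hold.
Pairwise compatibility: gcd(m_i, m_j) must divide a_i - a_j for every pair.
Merge one congruence at a time:
  Start: x ≡ 8 (mod 12).
  Combine with x ≡ 0 (mod 8): gcd(12, 8) = 4; 0 - 8 = -8, which IS divisible by 4, so compatible.
    Write x = 8 + 12·t and substitute into x ≡ 0 (mod 8): 12·t ≡ 0 − 8 = -8 (mod 8).
    Divide the congruence (and modulus) by g = 4: 3·t ≡ -2 (mod 2).
    Reduce coefficients mod 2: 1·t ≡ 0 (mod 2).
    So t ≡ 0 (mod 2).
    Then x = 8 + 12·0 = 8, valid modulo lcm(12, 8) = 24: x ≡ 8 (mod 24).
  Combine with x ≡ 8 (mod 10): gcd(24, 10) = 2; 8 - 8 = 0, which IS divisible by 2, so compatible.
    Write x = 8 + 24·t and substitute into x ≡ 8 (mod 10): 24·t ≡ 8 − 8 = 0 (mod 10).
    Divide the congruence (and modulus) by g = 2: 12·t ≡ 0 (mod 5).
    Reduce coefficients mod 5: 2·t ≡ 0 (mod 5).
    The inverse of 2 mod 5 is 3 (since 2·3 = 6 = 1·5 + 1), so t ≡ 3·0 = 0 ≡ 0 (mod 5).
    Then x = 8 + 24·0 = 8, valid modulo lcm(24, 10) = 120: x ≡ 8 (mod 120).
Verify: 8 mod 12 = 8, 8 mod 8 = 0, 8 mod 10 = 8.

x ≡ 8 (mod 120).
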